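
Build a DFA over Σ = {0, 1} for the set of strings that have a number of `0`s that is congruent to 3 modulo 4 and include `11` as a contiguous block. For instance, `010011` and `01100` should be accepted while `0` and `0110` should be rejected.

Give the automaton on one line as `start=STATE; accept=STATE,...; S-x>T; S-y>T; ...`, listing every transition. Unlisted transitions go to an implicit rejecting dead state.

start=q0; accept=q11; q0-0>q1; q0-1>q2; q1-0>q3; q1-1>q4; q2-0>q1; q2-1>q5; q3-0>q6; q3-1>q7; q4-0>q3; q4-1>q8; q5-0>q8; q5-1>q5; q6-0>q0; q6-1>q9; q7-0>q6; q7-1>q10; q8-0>q10; q8-1>q8; q9-0>q0; q9-1>q11; q10-0>q11; q10-1>q10; q11-0>q5; q11-1>q11

Handle the two conditions separately and then intersect. The first has 4 states tracking the count of `0`s modulo 4; the second has 3 states tracking whether and how much of `11` has been seen. A product state is a pair (one from each), accepting exactly when both do.
A 12-state machine:
          0    1  
>  q0     q1   q2 
   q1     q3   q4 
   q2     q1   q5 
   q3     q6   q7 
   q4     q3   q8 
   q5     q8   q5 
   q6     q0   q9 
   q7     q6  q10 
   q8    q10   q8 
   q9     q0  q11 
   q10   q11  q10 
 * q11    q5  q11 
(> = start, * = accepting)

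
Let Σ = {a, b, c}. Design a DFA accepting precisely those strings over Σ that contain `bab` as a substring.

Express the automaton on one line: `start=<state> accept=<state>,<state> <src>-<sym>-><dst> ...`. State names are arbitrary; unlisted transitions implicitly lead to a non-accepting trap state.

Track how much of `bab` has been matched so far: state q0 is no progress, q3 is the absorbing accept state reached once `bab` has occurred. Intermediate states record partial matches; on a mismatch, fall back to the longest reusable overlap.
        a   b   c  
>  q0   q0  q1  q0 
   q1   q2  q1  q0 
   q2   q0  q3  q0 
 * q3   q3  q3  q3 
(> = start, * = accepting)

start=q0 accept=q3 q0-a->q0 q0-b->q1 q0-c->q0 q1-a->q2 q1-b->q1 q1-c->q0 q2-a->q0 q2-b->q3 q2-c->q0 q3-a->q3 q3-b->q3 q3-c->q3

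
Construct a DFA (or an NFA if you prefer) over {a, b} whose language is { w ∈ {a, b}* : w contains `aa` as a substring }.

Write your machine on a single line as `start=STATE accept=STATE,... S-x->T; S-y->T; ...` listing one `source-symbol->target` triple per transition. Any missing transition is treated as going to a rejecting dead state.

start=s0; accept=s2; s0-a->s1; s0-b->s0; s1-a->s2; s1-b->s0; s2-a->s2; s2-b->s2

States s0..s1 record the length of the longest prefix of `aa` that matches the current input suffix. Reaching s2 means `aa` has been seen, and we stay there forever. Accept from s2.
3 states suffice.
        a   b  
>  s0   s1  s0 
   s1   s2  s0 
 * s2   s2  s2 
(> = start, * = accepting)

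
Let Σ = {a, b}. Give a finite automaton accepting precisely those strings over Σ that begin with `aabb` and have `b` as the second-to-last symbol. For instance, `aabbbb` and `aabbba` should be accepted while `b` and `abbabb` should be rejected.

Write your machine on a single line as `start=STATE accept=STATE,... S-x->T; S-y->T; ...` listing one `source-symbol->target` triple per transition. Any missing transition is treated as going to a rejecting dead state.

Handle the two conditions separately and then intersect. The first has 6 states tracking whether the input so far still matches the prefix `aabb`; the second has 7 states tracking the last 2 symbols read. A product state is a pair (one from each), accepting exactly when both do.
13 states suffice.
          a    b  
>  s0     s1   s2 
   s1     s3   s4 
   s2     s5   s6 
   s3     s7   s8 
   s4     s5   s6 
   s5     s7   s4 
   s6     s5   s6 
   s7     s7   s4 
   s8     s5   s9 
 * s9    s10   s9 
 * s10   s11  s12 
   s11   s11  s12 
   s12   s10   s9 
(> = start, * = accepting)

start=s0; accept=s9,s10; s0-a->s1; s0-b->s2; s1-a->s3; s1-b->s4; s2-a->s5; s2-b->s6; s3-a->s7; s3-b->s8; s4-a->s5; s4-b->s6; s5-a->s7; s5-b->s4; s6-a->s5; s6-b->s6; s7-a->s7; s7-b->s4; s8-a->s5; s8-b->s9; s9-a->s10; s9-b->s9; s10-a->s11; s10-b->s12; s11-a->s11; s11-b->s12; s12-a->s10; s12-b->s9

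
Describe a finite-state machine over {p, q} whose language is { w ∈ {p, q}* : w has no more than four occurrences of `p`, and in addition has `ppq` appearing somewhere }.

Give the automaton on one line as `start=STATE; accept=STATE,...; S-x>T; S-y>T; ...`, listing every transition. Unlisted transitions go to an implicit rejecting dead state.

Run two small machines in parallel and take their product. One (6 states) tracks the count of `p`s, saturating at 5; the other (4 states) tracks whether and how much of `ppq` has been seen. Each combined state is a pair, one component from each; accept when both components accept. Equivalent product states are then merged.
A 13-state machine:
       p  q 
>  A   B  A 
   B   C  D 
   C   E  F 
   D   G  D 
   E   H  I 
 * F   I  F 
   G   E  J 
   H   K  L 
 * I   L  I 
   J   M  J 
   K   K  K 
 * L   K  L 
   M   H  K 
(> = start, * = accepting)

start=A; accept=F,I,L; A-p>B; A-q>A; B-p>C; B-q>D; C-p>E; C-q>F; D-p>G; D-q>D; E-p>H; E-q>I; F-p>I; F-q>F; G-p>E; G-q>J; H-p>K; H-q>L; I-p>L; I-q>I; J-p>M; J-q>J; K-p>K; K-q>K; L-p>K; L-q>L; M-p>H; M-q>K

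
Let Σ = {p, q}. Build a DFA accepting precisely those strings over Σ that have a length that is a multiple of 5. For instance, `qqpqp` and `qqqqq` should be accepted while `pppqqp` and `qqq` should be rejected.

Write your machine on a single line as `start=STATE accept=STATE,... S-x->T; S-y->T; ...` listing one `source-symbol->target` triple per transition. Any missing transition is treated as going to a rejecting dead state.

Count input length modulo 5: every symbol advances one step around the cycle S0 → S1 → S2 → S3 → S4 → S0. Accept at S0.
With 5 states:
        p   q  
>* S0   S1  S1 
   S1   S2  S2 
   S2   S3  S3 
   S3   S4  S4 
   S4   S0  S0 
(> = start, * = accepting)

start=S0; accept=S0; S0-p->S1; S0-q->S1; S1-p->S2; S1-q->S2; S2-p->S3; S2-q->S3; S3-p->S4; S3-q->S4; S4-p->S0; S4-q->S0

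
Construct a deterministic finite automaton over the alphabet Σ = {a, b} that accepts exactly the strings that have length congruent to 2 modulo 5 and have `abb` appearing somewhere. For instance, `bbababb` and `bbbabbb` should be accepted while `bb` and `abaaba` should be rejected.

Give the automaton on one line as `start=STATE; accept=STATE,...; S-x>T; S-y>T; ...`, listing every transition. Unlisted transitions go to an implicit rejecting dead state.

Run two small machines in parallel and take their product. The first has 5 states tracking the input length modulo 5; the second has 4 states tracking whether and how much of `abb` has been seen. A product state is a pair (one from each), accepting exactly when both do.
With 20 states:
          a    b  
>  s0     s1   s2 
   s1     s3   s4 
   s2     s3   s5 
   s3     s6   s7 
   s4     s6   s8 
   s5     s6   s9 
   s6    s10  s11 
   s7    s10  s12 
   s8    s12  s12 
   s9    s10  s13 
   s10   s14  s15 
   s11   s14  s16 
   s12   s16  s16 
   s13   s14   s0 
   s14    s1  s17 
   s15    s1  s18 
   s16   s18  s18 
   s17    s3  s19 
   s18   s19  s19 
 * s19    s8   s8 
(> = start, * = accepting)

start=s0; accept=s19; s0-a>s1; s0-b>s2; s1-a>s3; s1-b>s4; s2-a>s3; s2-b>s5; s3-a>s6; s3-b>s7; s4-a>s6; s4-b>s8; s5-a>s6; s5-b>s9; s6-a>s10; s6-b>s11; s7-a>s10; s7-b>s12; s8-a>s12; s8-b>s12; s9-a>s10; s9-b>s13; s10-a>s14; s10-b>s15; s11-a>s14; s11-b>s16; s12-a>s16; s12-b>s16; s13-a>s14; s13-b>s0; s14-a>s1; s14-b>s17; s15-a>s1; s15-b>s18; s16-a>s18; s16-b>s18; s17-a>s3; s17-b>s19; s18-a>s19; s18-b>s19; s19-a>s8; s19-b>s8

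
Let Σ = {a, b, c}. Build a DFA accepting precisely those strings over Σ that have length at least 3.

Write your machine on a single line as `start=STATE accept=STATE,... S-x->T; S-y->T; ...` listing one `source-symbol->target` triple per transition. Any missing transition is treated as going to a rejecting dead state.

Count input length up to 4: every symbol moves from s0 toward s4, which means 'more than 3' and absorbs. Accept from {s3, s4}.
A 5-state machine:
        a   b   c  
>  s0   s1  s1  s1 
   s1   s2  s2  s2 
   s2   s3  s3  s3 
 * s3   s4  s4  s4 
 * s4   s4  s4  s4 
(> = start, * = accepting)

start=s0; accept=s3,s4; s0-a->s1; s0-b->s1; s0-c->s1; s1-a->s2; s1-b->s2; s1-c->s2; s2-a->s3; s2-b->s3; s2-c->s3; s3-a->s4; s3-b->s4; s3-c->s4; s4-a->s4; s4-b->s4; s4-c->s4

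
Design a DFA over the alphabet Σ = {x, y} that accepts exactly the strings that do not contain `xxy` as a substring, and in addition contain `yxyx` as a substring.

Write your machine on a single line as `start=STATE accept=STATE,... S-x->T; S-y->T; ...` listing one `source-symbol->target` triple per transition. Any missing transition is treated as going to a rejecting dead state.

Handle the two conditions separately and then intersect. The first has 4 states tracking partial matches of the forbidden pattern `xxy`; the second has 5 states tracking whether and how much of `yxyx` has been seen. A product state is a pair (one from each), accepting exactly when both do. Equivalent product states are then merged.
With 9 states:
        x   y  
>  q0   q1  q2 
   q1   q3  q2 
   q2   q4  q2 
   q3   q3  q3 
   q4   q3  q5 
   q5   q6  q2 
 * q6   q7  q8 
 * q7   q7  q3 
 * q8   q6  q8 
(> = start, * = accepting)

start=q0; accept=q6,q7,q8; q0-x->q1; q0-y->q2; q1-x->q3; q1-y->q2; q2-x->q4; q2-y->q2; q3-x->q3; q3-y->q3; q4-x->q3; q4-y->q5; q5-x->q6; q5-y->q2; q6-x->q7; q6-y->q8; q7-x->q7; q7-y->q3; q8-x->q6; q8-y->q8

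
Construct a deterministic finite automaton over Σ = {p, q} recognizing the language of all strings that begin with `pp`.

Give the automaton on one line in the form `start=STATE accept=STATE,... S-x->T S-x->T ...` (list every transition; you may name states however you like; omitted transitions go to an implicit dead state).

Walk along `pp` while the input agrees: from A take `p` to B, and so on. Any deviation drops to the rejecting sink D. Once C is reached the prefix is confirmed and every continuation is accepted.
4 states suffice.
       p  q 
>  A   B  D 
   B   C  D 
 * C   C  C 
   D   D  D 
(> = start, * = accepting)

start=A accept=C A-p->B A-q->D B-p->C B-q->D C-p->C C-q->C D-p->D D-q->D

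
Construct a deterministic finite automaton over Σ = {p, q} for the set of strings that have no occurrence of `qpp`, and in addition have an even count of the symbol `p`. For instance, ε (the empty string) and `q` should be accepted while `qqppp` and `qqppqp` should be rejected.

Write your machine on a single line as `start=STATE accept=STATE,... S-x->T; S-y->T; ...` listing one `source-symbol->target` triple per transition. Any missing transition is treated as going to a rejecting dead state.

start=A; accept=A,C,F; A-p->B; A-q->C; B-p->A; B-q->D; C-p->E; C-q->C; D-p->F; D-q->D; E-p->G; E-q->D; F-p->H; F-q->C; G-p->H; G-q->G; H-p->G; H-q->H

Handle the two conditions separately and then intersect. The first has 4 states tracking partial matches of the forbidden pattern `qpp`; the second has 2 states tracking the count of `p`s modulo 2. A product state is a pair (one from each), accepting exactly when both do.
       p  q 
>* A   B  C 
   B   A  D 
 * C   E  C 
   D   F  D 
   E   G  D 
 * F   H  C 
   G   H  G 
   H   G  H 
(> = start, * = accepting)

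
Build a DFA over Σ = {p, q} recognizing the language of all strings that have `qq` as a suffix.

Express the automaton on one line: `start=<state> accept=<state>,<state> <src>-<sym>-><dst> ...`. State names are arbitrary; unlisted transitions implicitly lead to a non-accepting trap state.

Remember how much of `qq` the current input suffix matches. State A means no match yet; B means the last symbol is `q`; C means the last 2 symbols are `qq`. Only C accepts. On a mismatch, fall back to the longest proper suffix that is still a prefix of `qq`.
With 3 states:
       p  q 
>  A   A  B 
   B   A  C 
 * C   A  C 
(> = start, * = accepting)

start=A accept=C A-p->A A-q->B B-p->A B-q->C C-p->A C-q->C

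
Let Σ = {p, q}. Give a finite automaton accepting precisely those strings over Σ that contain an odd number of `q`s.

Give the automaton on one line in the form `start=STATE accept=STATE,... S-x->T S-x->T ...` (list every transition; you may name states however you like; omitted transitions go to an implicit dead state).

Keep the running count of `q`s modulo 2: each `q` advances along the cycle S0 → S1 → S0 while other symbols loop. Accept at S1.
        p   q  
>  S0   S0  S1 
 * S1   S1  S0 
(> = start, * = accepting)

start=S0 accept=S1 S0-p->S0 S0-q->S1 S1-p->S1 S1-q->S0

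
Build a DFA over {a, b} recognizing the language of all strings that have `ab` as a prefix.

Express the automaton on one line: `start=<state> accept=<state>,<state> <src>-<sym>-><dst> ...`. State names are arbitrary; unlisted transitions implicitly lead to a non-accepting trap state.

Check the first 2 symbols one by one: s0 through s1 record how many have matched `ab` so far; any wrong symbol goes to the dead state s3. After all 2 match we enter the accepting sink s2.
4 states suffice.
        a   b  
>  s0   s1  s3 
   s1   s3  s2 
 * s2   s2  s2 
   s3   s3  s3 
(> = start, * = accepting)

start=s0 accept=s2 s0-a->s1 s0-b->s3 s1-a->s3 s1-b->s2 s2-a->s2 s2-b->s2 s3-a->s3 s3-b->s3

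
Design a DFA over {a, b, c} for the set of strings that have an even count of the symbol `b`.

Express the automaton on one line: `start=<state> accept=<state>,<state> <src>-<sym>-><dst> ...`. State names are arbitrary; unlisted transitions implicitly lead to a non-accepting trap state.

start=s0 accept=s0 s0-a->s0 s0-b->s1 s0-c->s0 s1-a->s1 s1-b->s0 s1-c->s1

Keep the running count of `b`s modulo 2: each `b` advances along the cycle s0 → s1 → s0 while other symbols loop. Accept at s0.
        a   b   c  
>* s0   s0  s1  s0 
   s1   s1  s0  s1 
(> = start, * = accepting)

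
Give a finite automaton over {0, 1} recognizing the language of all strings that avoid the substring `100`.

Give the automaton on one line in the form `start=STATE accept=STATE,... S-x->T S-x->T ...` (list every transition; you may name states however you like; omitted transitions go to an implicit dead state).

This is the complement of 'contains `100`'. Use the same substring-matching states — A through D holding how much of `100` has just been matched — but flip the accepting set: everything except the trap D accepts.
       0  1 
>* A   A  B 
 * B   C  B 
 * C   D  B 
   D   D  D 
(> = start, * = accepting)

start=A accept=A,B,C A-0->A A-1->B B-0->C B-1->B C-0->D C-1->B D-0->D D-1->D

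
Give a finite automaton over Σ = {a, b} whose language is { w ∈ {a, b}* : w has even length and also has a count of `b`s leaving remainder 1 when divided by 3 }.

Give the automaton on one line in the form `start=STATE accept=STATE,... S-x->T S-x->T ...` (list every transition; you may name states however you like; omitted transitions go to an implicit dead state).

Run two small machines in parallel and take their product. One (2 states) tracks the input length modulo 2; the other (3 states) tracks the count of `b`s modulo 3. Each combined state is a pair, one component from each; accept when both components accept.
With 6 states:
        a   b  
>  S0   S1  S2 
   S1   S0  S3 
   S2   S3  S4 
 * S3   S2  S5 
   S4   S5  S1 
   S5   S4  S0 
(> = start, * = accepting)

start=S0 accept=S3 S0-a->S1 S0-b->S2 S1-a->S0 S1-b->S3 S2-a->S3 S2-b->S4 S3-a->S2 S3-b->S5 S4-a->S5 S4-b->S1 S5-a->S4 S5-b->S0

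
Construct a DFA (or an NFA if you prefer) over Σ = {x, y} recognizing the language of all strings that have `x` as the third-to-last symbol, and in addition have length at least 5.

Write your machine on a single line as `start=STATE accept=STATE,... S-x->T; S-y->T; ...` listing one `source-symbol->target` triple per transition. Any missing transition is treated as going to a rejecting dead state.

Handle the two conditions separately and then intersect. One (15 states) tracks the last 3 symbols read; the other (7 states) tracks the input length, saturating at 6. Each combined state is a pair, one component from each; accept when both components accept. Equivalent product states are then merged.
A 10-state machine:
        x   y  
>  q0   q1  q1 
   q1   q2  q2 
   q2   q3  q2 
   q3   q4  q5 
   q4   q6  q7 
   q5   q8  q9 
 * q6   q6  q7 
 * q7   q8  q9 
 * q8   q4  q5 
 * q9   q3  q2 
(> = start, * = accepting)

start=q0; accept=q6,q7,q8,q9; q0-x->q1; q0-y->q1; q1-x->q2; q1-y->q2; q2-x->q3; q2-y->q2; q3-x->q4; q3-y->q5; q4-x->q6; q4-y->q7; q5-x->q8; q5-y->q9; q6-x->q6; q6-y->q7; q7-x->q8; q7-y->q9; q8-x->q4; q8-y->q5; q9-x->q3; q9-y->q2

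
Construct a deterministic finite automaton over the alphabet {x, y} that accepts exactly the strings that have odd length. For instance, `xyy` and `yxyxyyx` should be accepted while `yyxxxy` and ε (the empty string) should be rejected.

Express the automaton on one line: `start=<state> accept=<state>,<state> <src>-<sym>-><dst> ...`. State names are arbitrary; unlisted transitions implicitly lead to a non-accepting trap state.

start=A accept=B A-x->B A-y->B B-x->A B-y->A

Only the length mod 2 matters, so use a 2-cycle: from any state, every input symbol moves to the next state, wrapping B back to A. Mark B accepting.
       x  y 
>  A   B  B 
 * B   A  A 
(> = start, * = accepting)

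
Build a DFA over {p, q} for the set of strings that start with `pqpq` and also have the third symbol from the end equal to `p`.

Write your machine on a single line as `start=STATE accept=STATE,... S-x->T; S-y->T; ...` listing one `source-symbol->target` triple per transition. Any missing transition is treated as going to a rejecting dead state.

start=S0; accept=S17,S18,S22,S23; S0-p->S1; S0-q->S2; S1-p->S3; S1-q->S4; S2-p->S5; S2-q->S6; S3-p->S7; S3-q->S8; S4-p->S9; S4-q->S10; S5-p->S11; S5-q->S12; S6-p->S13; S6-q->S14; S7-p->S7; S7-q->S8; S8-p->S15; S8-q->S10; S9-p->S11; S9-q->S16; S10-p->S13; S10-q->S14; S11-p->S7; S11-q->S8; S12-p->S15; S12-q->S10; S13-p->S11; S13-q->S12; S14-p->S13; S14-q->S14; S15-p->S11; S15-q->S12; S16-p->S17; S16-q->S18; S17-p->S19; S17-q->S16; S18-p->S20; S18-q->S21; S19-p->S22; S19-q->S23; S20-p->S19; S20-q->S16; S21-p->S20; S21-q->S21; S22-p->S22; S22-q->S23; S23-p->S17; S23-q->S18

Handle the two conditions separately and then intersect. The first has 6 states tracking whether the input so far still matches the prefix `pqpq`; the second has 15 states tracking the last 3 symbols read. A product state is a pair (one from each), accepting exactly when both do.
With 24 states:
          p    q  
>  S0     S1   S2 
   S1     S3   S4 
   S2     S5   S6 
   S3     S7   S8 
   S4     S9  S10 
   S5    S11  S12 
   S6    S13  S14 
   S7     S7   S8 
   S8    S15  S10 
   S9    S11  S16 
   S10   S13  S14 
   S11    S7   S8 
   S12   S15  S10 
   S13   S11  S12 
   S14   S13  S14 
   S15   S11  S12 
   S16   S17  S18 
 * S17   S19  S16 
 * S18   S20  S21 
   S19   S22  S23 
   S20   S19  S16 
   S21   S20  S21 
 * S22   S22  S23 
 * S23   S17  S18 
(> = start, * = accepting)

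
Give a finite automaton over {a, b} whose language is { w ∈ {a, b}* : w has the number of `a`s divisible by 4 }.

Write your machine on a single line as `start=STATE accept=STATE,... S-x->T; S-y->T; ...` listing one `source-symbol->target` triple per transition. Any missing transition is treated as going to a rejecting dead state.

start=S0; accept=S0; S0-a->S1; S0-b->S0; S1-a->S2; S1-b->S1; S2-a->S3; S2-b->S2; S3-a->S0; S3-b->S3

The only thing that matters is how many `a`s have appeared, reduced mod 4. Use one state per residue: S0 for 0, …, S3 for 3. Reading `a` moves to the next residue; anything else stays put. S0 is accepting.
A 4-state machine:
        a   b  
>* S0   S1  S0 
   S1   S2  S1 
   S2   S3  S2 
   S3   S0  S3 
(> = start, * = accepting)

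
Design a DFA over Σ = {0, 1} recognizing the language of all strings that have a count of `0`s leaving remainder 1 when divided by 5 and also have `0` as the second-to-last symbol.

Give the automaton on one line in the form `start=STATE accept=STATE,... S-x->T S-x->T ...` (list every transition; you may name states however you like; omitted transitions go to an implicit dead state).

start=q0 accept=q4,q19 q0-0->q1 q0-1->q2 q1-0->q3 q1-1->q4 q2-0->q5 q2-1->q6 q3-0->q7 q3-1->q8 q4-0->q9 q4-1->q10 q5-0->q3 q5-1->q4 q6-0->q5 q6-1->q6 q7-0->q11 q7-1->q12 q8-0->q13 q8-1->q14 q9-0->q7 q9-1->q8 q10-0->q9 q10-1->q10 q11-0->q15 q11-1->q16 q12-0->q17 q12-1->q18 q13-0->q11 q13-1->q12 q14-0->q13 q14-1->q14 q15-0->q19 q15-1->q20 q16-0->q21 q16-1->q22 q17-0->q15 q17-1->q16 q18-0->q17 q18-1->q18 q19-0->q3 q19-1->q4 q20-0->q5 q20-1->q6 q21-0->q19 q21-1->q20 q22-0->q21 q22-1->q22

Run two small machines in parallel and take their product. The first has 5 states tracking the count of `0`s modulo 5; the second has 7 states tracking the last 2 symbols read. A product state is a pair (one from each), accepting exactly when both do.
23 states suffice.
          0    1  
>  q0     q1   q2 
   q1     q3   q4 
   q2     q5   q6 
   q3     q7   q8 
 * q4     q9  q10 
   q5     q3   q4 
   q6     q5   q6 
   q7    q11  q12 
   q8    q13  q14 
   q9     q7   q8 
   q10    q9  q10 
   q11   q15  q16 
   q12   q17  q18 
   q13   q11  q12 
   q14   q13  q14 
   q15   q19  q20 
   q16   q21  q22 
   q17   q15  q16 
   q18   q17  q18 
 * q19    q3   q4 
   q20    q5   q6 
   q21   q19  q20 
   q22   q21  q22 
(> = start, * = accepting)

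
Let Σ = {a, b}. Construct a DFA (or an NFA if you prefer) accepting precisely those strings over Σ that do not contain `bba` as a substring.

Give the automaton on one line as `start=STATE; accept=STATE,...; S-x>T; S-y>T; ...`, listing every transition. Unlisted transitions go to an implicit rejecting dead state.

Track partial matches of the forbidden pattern `bba`. State q3 is a dead state reached once `bba` has occurred; every other state accepts. q0 means no part of `bba` is currently matched.
4 states suffice.
        a   b  
>* q0   q0  q1 
 * q1   q0  q2 
 * q2   q3  q2 
   q3   q3  q3 
(> = start, * = accepting)

start=q0; accept=q0,q1,q2; q0-a>q0; q0-b>q1; q1-a>q0; q1-b>q2; q2-a>q3; q2-b>q2; q3-a>q3; q3-b>q3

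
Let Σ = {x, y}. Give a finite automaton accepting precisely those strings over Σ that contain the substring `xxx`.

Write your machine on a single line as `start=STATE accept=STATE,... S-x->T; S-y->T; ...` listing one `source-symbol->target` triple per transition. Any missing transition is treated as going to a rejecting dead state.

start=S0; accept=S3; S0-x->S1; S0-y->S0; S1-x->S2; S1-y->S0; S2-x->S3; S2-y->S0; S3-x->S3; S3-y->S3

Track how much of `xxx` has been matched so far: state S0 is no progress, S3 is the absorbing accept state reached once `xxx` has occurred. Intermediate states record partial matches; on a mismatch, fall back to the longest reusable overlap.
4 states suffice.
        x   y  
>  S0   S1  S0 
   S1   S2  S0 
   S2   S3  S0 
 * S3   S3  S3 
(> = start, * = accepting)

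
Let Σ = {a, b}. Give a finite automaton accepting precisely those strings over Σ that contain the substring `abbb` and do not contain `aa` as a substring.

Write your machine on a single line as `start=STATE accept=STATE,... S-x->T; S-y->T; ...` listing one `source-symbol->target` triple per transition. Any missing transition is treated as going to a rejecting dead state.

start=s0; accept=s5,s6; s0-a->s1; s0-b->s0; s1-a->s2; s1-b->s3; s2-a->s2; s2-b->s2; s3-a->s1; s3-b->s4; s4-a->s1; s4-b->s5; s5-a->s6; s5-b->s5; s6-a->s2; s6-b->s5

Run two small machines in parallel and take their product. One (5 states) tracks whether and how much of `abbb` has been seen; the other (3 states) tracks partial matches of the forbidden pattern `aa`. Each combined state is a pair, one component from each; accept when both components accept. After merging equivalent states the machine shrinks.
7 states suffice.
        a   b  
>  s0   s1  s0 
   s1   s2  s3 
   s2   s2  s2 
   s3   s1  s4 
   s4   s1  s5 
 * s5   s6  s5 
 * s6   s2  s5 
(> = start, * = accepting)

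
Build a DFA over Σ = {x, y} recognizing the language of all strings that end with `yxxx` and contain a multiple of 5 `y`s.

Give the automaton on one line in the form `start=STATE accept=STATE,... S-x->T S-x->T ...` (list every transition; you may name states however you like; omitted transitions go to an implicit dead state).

Handle the two conditions separately and then intersect. The first has 5 states tracking how much of the suffix `yxxx` has currently been matched; the second has 5 states tracking the count of `y`s modulo 5. A product state is a pair (one from each), accepting exactly when both do. Minimizing collapses redundant product states.
9 states suffice.
        x   y  
>  S0   S0  S1 
   S1   S1  S2 
   S2   S2  S3 
   S3   S3  S4 
   S4   S4  S5 
   S5   S6  S1 
   S6   S7  S1 
   S7   S8  S1 
 * S8   S0  S1 
(> = start, * = accepting)

start=S0 accept=S8 S0-x->S0 S0-y->S1 S1-x->S1 S1-y->S2 S2-x->S2 S2-y->S3 S3-x->S3 S3-y->S4 S4-x->S4 S4-y->S5 S5-x->S6 S5-y->S1 S6-x->S7 S6-y->S1 S7-x->S8 S7-y->S1 S8-x->S0 S8-y->S1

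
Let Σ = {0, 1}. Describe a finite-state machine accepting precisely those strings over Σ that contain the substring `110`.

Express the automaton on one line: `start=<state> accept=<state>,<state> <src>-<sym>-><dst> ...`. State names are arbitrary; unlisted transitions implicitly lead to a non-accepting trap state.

States A..C record the length of the longest prefix of `110` that matches the current input suffix. Reaching D means `110` has been seen, and we stay there forever. Accept from D.
With 4 states:
       0  1 
>  A   A  B 
   B   A  C 
   C   D  C 
 * D   D  D 
(> = start, * = accepting)

start=A accept=D A-0->A A-1->B B-0->A B-1->C C-0->D C-1->C D-0->D D-1->D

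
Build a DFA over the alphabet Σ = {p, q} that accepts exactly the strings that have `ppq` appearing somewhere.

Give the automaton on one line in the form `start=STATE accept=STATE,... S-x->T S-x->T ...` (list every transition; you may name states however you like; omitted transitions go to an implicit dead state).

start=S0 accept=S3 S0-p->S1 S0-q->S0 S1-p->S2 S1-q->S0 S2-p->S2 S2-q->S3 S3-p->S3 S3-q->S3

States S0..S2 record the length of the longest prefix of `ppq` that matches the current input suffix. Reaching S3 means `ppq` has been seen, and we stay there forever. Accept from S3.
A 4-state machine:
        p   q  
>  S0   S1  S0 
   S1   S2  S0 
   S2   S2  S3 
 * S3   S3  S3 
(> = start, * = accepting)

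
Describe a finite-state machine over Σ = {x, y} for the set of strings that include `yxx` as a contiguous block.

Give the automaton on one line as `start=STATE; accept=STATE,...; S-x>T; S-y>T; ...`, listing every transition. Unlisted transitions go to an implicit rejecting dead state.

start=s0; accept=s3; s0-x>s0; s0-y>s1; s1-x>s2; s1-y>s1; s2-x>s3; s2-y>s1; s3-x>s3; s3-y>s3

States s0..s2 record the length of the longest prefix of `yxx` that matches the current input suffix. Reaching s3 means `yxx` has been seen, and we stay there forever. Accept from s3.
4 states suffice.
        x   y  
>  s0   s0  s1 
   s1   s2  s1 
   s2   s3  s1 
 * s3   s3  s3 
(> = start, * = accepting)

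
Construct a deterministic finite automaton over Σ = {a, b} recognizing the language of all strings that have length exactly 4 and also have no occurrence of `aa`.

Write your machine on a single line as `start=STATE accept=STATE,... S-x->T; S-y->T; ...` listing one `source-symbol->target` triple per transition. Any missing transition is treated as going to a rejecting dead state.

start=q0; accept=q8; q0-a->q1; q0-b->q2; q1-a->q3; q1-b->q4; q2-a->q5; q2-b->q4; q3-a->q3; q3-b->q3; q4-a->q6; q4-b->q7; q5-a->q3; q5-b->q7; q6-a->q3; q6-b->q8; q7-a->q8; q7-b->q8; q8-a->q3; q8-b->q3

Run two small machines in parallel and take their product. One (6 states) tracks the input length, saturating at 5; the other (3 states) tracks partial matches of the forbidden pattern `aa`. Each combined state is a pair, one component from each; accept when both components accept. After merging equivalent states the machine shrinks.
With 9 states:
        a   b  
>  q0   q1  q2 
   q1   q3  q4 
   q2   q5  q4 
   q3   q3  q3 
   q4   q6  q7 
   q5   q3  q7 
   q6   q3  q8 
   q7   q8  q8 
 * q8   q3  q3 
(> = start, * = accepting)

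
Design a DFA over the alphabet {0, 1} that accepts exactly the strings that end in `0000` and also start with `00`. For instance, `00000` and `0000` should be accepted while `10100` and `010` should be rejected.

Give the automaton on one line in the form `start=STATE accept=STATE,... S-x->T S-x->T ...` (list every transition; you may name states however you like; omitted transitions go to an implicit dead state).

Run two small machines in parallel and take their product. One (5 states) tracks how much of the suffix `0000` has currently been matched; the other (4 states) tracks whether the input so far still matches the prefix `00`. Each combined state is a pair, one component from each; accept when both components accept. Minimizing collapses redundant product states.
With 8 states:
        0   1  
>  s0   s1  s2 
   s1   s3  s2 
   s2   s2  s2 
   s3   s4  s5 
   s4   s6  s5 
   s5   s7  s5 
 * s6   s6  s5 
   s7   s3  s5 
(> = start, * = accepting)

start=s0 accept=s6 s0-0->s1 s0-1->s2 s1-0->s3 s1-1->s2 s2-0->s2 s2-1->s2 s3-0->s4 s3-1->s5 s4-0->s6 s4-1->s5 s5-0->s7 s5-1->s5 s6-0->s6 s6-1->s5 s7-0->s3 s7-1->s5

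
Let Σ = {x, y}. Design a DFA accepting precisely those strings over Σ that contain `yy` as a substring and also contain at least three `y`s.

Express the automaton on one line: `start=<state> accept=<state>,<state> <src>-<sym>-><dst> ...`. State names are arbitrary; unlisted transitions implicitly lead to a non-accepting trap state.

start=q0 accept=q5,q7 q0-x->q0 q0-y->q1 q1-x->q2 q1-y->q3 q2-x->q2 q2-y->q4 q3-x->q3 q3-y->q5 q4-x->q6 q4-y->q5 q5-x->q5 q5-y->q7 q6-x->q6 q6-y->q8 q7-x->q7 q7-y->q7 q8-x->q9 q8-y->q7 q9-x->q9 q9-y->q10 q10-x->q11 q10-y->q7 q11-x->q11 q11-y->q10

Build one automaton per condition and run them in lockstep. The first has 3 states tracking whether and how much of `yy` has been seen; the second has 5 states tracking the count of `y`s, saturating at 4. A product state is a pair (one from each), accepting exactly when both do.
With 12 states:
          x    y  
>  q0     q0   q1 
   q1     q2   q3 
   q2     q2   q4 
   q3     q3   q5 
   q4     q6   q5 
 * q5     q5   q7 
   q6     q6   q8 
 * q7     q7   q7 
   q8     q9   q7 
   q9     q9  q10 
   q10   q11   q7 
   q11   q11  q10 
(> = start, * = accepting)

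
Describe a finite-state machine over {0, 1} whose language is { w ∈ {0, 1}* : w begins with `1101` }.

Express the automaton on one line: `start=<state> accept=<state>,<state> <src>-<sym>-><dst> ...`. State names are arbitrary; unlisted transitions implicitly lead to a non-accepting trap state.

Walk along `1101` while the input agrees: from q0 take `1` to q1, and so on. Any deviation drops to the rejecting sink q5. Once q4 is reached the prefix is confirmed and every continuation is accepted.
A 6-state machine:
        0   1  
>  q0   q5  q1 
   q1   q5  q2 
   q2   q3  q5 
   q3   q5  q4 
 * q4   q4  q4 
   q5   q5  q5 
(> = start, * = accepting)

start=q0 accept=q4 q0-0->q5 q0-1->q1 q1-0->q5 q1-1->q2 q2-0->q3 q2-1->q5 q3-0->q5 q3-1->q4 q4-0->q4 q4-1->q4 q5-0->q5 q5-1->q5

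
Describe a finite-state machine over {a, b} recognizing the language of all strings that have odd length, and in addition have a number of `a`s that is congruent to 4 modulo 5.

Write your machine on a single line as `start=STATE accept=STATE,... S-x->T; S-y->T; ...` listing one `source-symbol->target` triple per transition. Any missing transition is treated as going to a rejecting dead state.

Run two small machines in parallel and take their product. The first has 2 states tracking the input length modulo 2; the second has 5 states tracking the count of `a`s modulo 5. A product state is a pair (one from each), accepting exactly when both do.
10 states suffice.
        a   b  
>  S0   S1  S2 
   S1   S3  S4 
   S2   S4  S0 
   S3   S5  S6 
   S4   S6  S1 
   S5   S7  S8 
   S6   S8  S3 
   S7   S2  S9 
   S8   S9  S5 
 * S9   S0  S7 
(> = start, * = accepting)

start=S0; accept=S9; S0-a->S1; S0-b->S2; S1-a->S3; S1-b->S4; S2-a->S4; S2-b->S0; S3-a->S5; S3-b->S6; S4-a->S6; S4-b->S1; S5-a->S7; S5-b->S8; S6-a->S8; S6-b->S3; S7-a->S2; S7-b->S9; S8-a->S9; S8-b->S5; S9-a->S0; S9-b->S7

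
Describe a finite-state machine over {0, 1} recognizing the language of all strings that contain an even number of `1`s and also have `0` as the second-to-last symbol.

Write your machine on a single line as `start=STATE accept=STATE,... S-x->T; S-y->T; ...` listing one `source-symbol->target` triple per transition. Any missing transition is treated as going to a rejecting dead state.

Build one automaton per condition and run them in lockstep. The first has 2 states tracking the count of `1`s modulo 2; the second has 7 states tracking the last 2 symbols read. A product state is a pair (one from each), accepting exactly when both do.
With 11 states:
       0  1 
>  A   B  C 
   B   D  E 
   C   F  G 
 * D   D  E 
   E   F  G 
   F   H  I 
   G   J  K 
   H   H  I 
 * I   J  K 
   J   D  E 
   K   F  G 
(> = start, * = accepting)

start=A; accept=D,I; A-0->B; A-1->C; B-0->D; B-1->E; C-0->F; C-1->G; D-0->D; D-1->E; E-0->F; E-1->G; F-0->H; F-1->I; G-0->J; G-1->K; H-0->H; H-1->I; I-0->J; I-1->K; J-0->D; J-1->E; K-0->F; K-1->G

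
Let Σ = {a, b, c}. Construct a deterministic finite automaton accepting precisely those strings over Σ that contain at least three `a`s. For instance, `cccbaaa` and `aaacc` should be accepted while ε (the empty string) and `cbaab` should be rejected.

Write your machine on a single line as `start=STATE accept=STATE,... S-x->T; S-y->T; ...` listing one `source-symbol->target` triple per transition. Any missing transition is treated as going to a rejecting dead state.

start=q0; accept=q3,q4; q0-a->q1; q0-b->q0; q0-c->q0; q1-a->q2; q1-b->q1; q1-c->q1; q2-a->q3; q2-b->q2; q2-c->q2; q3-a->q4; q3-b->q3; q3-c->q3; q4-a->q4; q4-b->q4; q4-c->q4

Count `a`s, saturating at 4: states q0 through q3 mean 0 through 3 `a`s seen; q4 means more than 3. Each `a` increments (capped at q4); other symbols loop. Accept from {q3, q4}.
5 states suffice.
        a   b   c  
>  q0   q1  q0  q0 
   q1   q2  q1  q1 
   q2   q3  q2  q2 
 * q3   q4  q3  q3 
 * q4   q4  q4  q4 
(> = start, * = accepting)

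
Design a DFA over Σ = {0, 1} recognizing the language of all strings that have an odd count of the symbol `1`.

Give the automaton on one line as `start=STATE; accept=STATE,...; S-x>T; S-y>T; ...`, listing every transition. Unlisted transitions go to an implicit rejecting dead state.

The only thing that matters is how many `1`s have appeared, reduced mod 2. Use one state per residue: q0 for 0, …, q1 for 1. Reading `1` moves to the next residue; anything else stays put. q1 is accepting.
2 states suffice.
        0   1  
>  q0   q0  q1 
 * q1   q1  q0 
(> = start, * = accepting)

start=q0; accept=q1; q0-0>q0; q0-1>q1; q1-0>q1; q1-1>q0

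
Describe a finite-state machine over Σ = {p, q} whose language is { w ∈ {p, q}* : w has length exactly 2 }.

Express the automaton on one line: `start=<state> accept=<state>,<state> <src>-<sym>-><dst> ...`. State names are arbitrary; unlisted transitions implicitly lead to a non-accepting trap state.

Count input length up to 3: every symbol moves from s0 toward s3, which means 'more than 2' and absorbs. Accept from {s2}.
        p   q  
>  s0   s1  s1 
   s1   s2  s2 
 * s2   s3  s3 
   s3   s3  s3 
(> = start, * = accepting)

start=s0 accept=s2 s0-p->s1 s0-q->s1 s1-p->s2 s1-q->s2 s2-p->s3 s2-q->s3 s3-p->s3 s3-q->s3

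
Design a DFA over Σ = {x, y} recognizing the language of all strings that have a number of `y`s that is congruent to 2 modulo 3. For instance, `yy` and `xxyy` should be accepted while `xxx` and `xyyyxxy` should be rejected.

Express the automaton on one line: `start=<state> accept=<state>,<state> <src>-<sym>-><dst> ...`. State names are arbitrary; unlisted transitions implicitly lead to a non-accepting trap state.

start=S0 accept=S2 S0-x->S0 S0-y->S1 S1-x->S1 S1-y->S2 S2-x->S2 S2-y->S0

Keep the running count of `y`s modulo 3: each `y` advances along the cycle S0 → S1 → S2 → S0 while other symbols loop. Accept at S2.
With 3 states:
        x   y  
>  S0   S0  S1 
   S1   S1  S2 
 * S2   S2  S0 
(> = start, * = accepting)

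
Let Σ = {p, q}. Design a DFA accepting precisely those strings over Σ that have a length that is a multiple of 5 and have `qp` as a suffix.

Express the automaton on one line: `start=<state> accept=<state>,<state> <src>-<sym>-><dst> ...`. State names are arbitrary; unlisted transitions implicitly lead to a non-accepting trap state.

Build one automaton per condition and run them in lockstep. The first has 5 states tracking the input length modulo 5; the second has 3 states tracking how much of the suffix `qp` has currently been matched. A product state is a pair (one from each), accepting exactly when both do. Equivalent product states are then merged.
        p   q  
>  s0   s1  s1 
   s1   s2  s2 
   s2   s3  s3 
   s3   s4  s5 
   s4   s0  s0 
   s5   s6  s0 
 * s6   s1  s1 
(> = start, * = accepting)

start=s0 accept=s6 s0-p->s1 s0-q->s1 s1-p->s2 s1-q->s2 s2-p->s3 s2-q->s3 s3-p->s4 s3-q->s5 s4-p->s0 s4-q->s0 s5-p->s6 s5-q->s0 s6-p->s1 s6-q->s1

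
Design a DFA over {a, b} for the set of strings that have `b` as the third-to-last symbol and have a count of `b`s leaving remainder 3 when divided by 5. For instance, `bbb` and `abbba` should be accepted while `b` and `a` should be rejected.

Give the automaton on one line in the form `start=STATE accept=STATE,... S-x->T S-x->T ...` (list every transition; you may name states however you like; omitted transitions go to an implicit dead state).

Handle the two conditions separately and then intersect. The first has 15 states tracking the last 3 symbols read; the second has 5 states tracking the count of `b`s modulo 5. A product state is a pair (one from each), accepting exactly when both do. After merging equivalent states the machine shrinks.
          a    b  
>  s0     s0   s1 
   s1     s2   s3 
   s2     s2   s4 
   s3     s5   s6 
   s4     s5   s7 
   s5     s8   s9 
 * s6    s10  s11 
   s7    s10  s11 
   s8     s8  s12 
 * s9    s13  s11 
 * s10   s14  s11 
   s11   s11   s0 
   s12   s13  s11 
   s13   s14  s11 
 * s14   s15  s11 
   s15   s15  s11 
(> = start, * = accepting)

start=s0 accept=s6,s9,s10,s14 s0-a->s0 s0-b->s1 s1-a->s2 s1-b->s3 s2-a->s2 s2-b->s4 s3-a->s5 s3-b->s6 s4-a->s5 s4-b->s7 s5-a->s8 s5-b->s9 s6-a->s10 s6-b->s11 s7-a->s10 s7-b->s11 s8-a->s8 s8-b->s12 s9-a->s13 s9-b->s11 s10-a->s14 s10-b->s11 s11-a->s11 s11-b->s0 s12-a->s13 s12-b->s11 s13-a->s14 s13-b->s11 s14-a->s15 s14-b->s11 s15-a->s15 s15-b->s11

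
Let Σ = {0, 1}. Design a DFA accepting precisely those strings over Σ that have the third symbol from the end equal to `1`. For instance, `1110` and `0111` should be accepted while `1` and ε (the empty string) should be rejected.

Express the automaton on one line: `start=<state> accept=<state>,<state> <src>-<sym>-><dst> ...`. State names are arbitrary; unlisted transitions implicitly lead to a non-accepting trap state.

A DFA must remember the last 3 symbols (since which symbol is third-to-last isn't known until the input ends). Use one state per possible window of the last ≤3 symbols; accept from those whose window starts with `1`.
A 15-state machine:
          0    1  
>  q0     q1   q2 
   q1     q3   q4 
   q2     q5   q6 
   q3     q7   q8 
   q4     q9  q10 
   q5    q11  q12 
   q6    q13  q14 
   q7     q7   q8 
   q8     q9  q10 
   q9    q11  q12 
   q10   q13  q14 
 * q11    q7   q8 
 * q12    q9  q10 
 * q13   q11  q12 
 * q14   q13  q14 
(> = start, * = accepting)

start=q0 accept=q11,q12,q13,q14 q0-0->q1 q0-1->q2 q1-0->q3 q1-1->q4 q2-0->q5 q2-1->q6 q3-0->q7 q3-1->q8 q4-0->q9 q4-1->q10 q5-0->q11 q5-1->q12 q6-0->q13 q6-1->q14 q7-0->q7 q7-1->q8 q8-0->q9 q8-1->q10 q9-0->q11 q9-1->q12 q10-0->q13 q10-1->q14 q11-0->q7 q11-1->q8 q12-0->q9 q12-1->q10 q13-0->q11 q13-1->q12 q14-0->q13 q14-1->q14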